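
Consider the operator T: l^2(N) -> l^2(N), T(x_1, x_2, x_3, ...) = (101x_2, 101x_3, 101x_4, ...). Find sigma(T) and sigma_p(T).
sigma(T) = closed disk {z in C : |z| ≤ 101}; sigma_p(T) = open disk {z in C : |z| < 101}

Note T = 101·V where V is the unit left shift (V x)_k = x_{k+1}; so sigma(T) = 101·sigma(V) and ||T|| = 101||V||. ||T x||^2 = 10201sum_{k≥2} |x_k|^2 ≤ 10201||x||^2, with equality on {x : x_1 = 0}, so ||T|| = 101. For any lambda with |lambda| < 101, set r = lambda/101 (|r| < 1); the vector x = (1, r, r^2, ...) is in l^2 and satisfies T x = 101(r, r^2, ...) = lambda x, so lambda is an eigenvalue. On the boundary |lambda| = 101 the geometric series diverges, so no l^2 eigenvector exists, but these lambda lie in the approximate point spectrum. Hence sigma(T) is the closed disk of radius 101 and sigma_p(T) is the open disk.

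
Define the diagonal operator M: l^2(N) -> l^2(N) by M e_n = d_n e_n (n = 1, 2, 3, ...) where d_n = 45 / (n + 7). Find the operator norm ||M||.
||M|| = 45/8 (attained at n = 1)

For M diagonal, ||M|| = sup_n |d_n| = sup_n 45/(n + 7). This is positive and strictly decreasing in n, so the supremum is attained at n = 1: d_1 = 45/(1 + 7) = 45/8. Hence ||M|| = 45/8.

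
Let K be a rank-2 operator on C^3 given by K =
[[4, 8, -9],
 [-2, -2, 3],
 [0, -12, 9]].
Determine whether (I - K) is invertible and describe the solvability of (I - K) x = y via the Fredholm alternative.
(I - K) is invertible (det(I - K) = 52 ≠ 0), so for every y in C^3 the equation (I - K) x = y has a unique solution.

K has rank 2 and factors as K = U V^T = u1 v1^T + u2 v2^T with u1 = (3, -1, -3), v1 = (2, 2, -3), u2 = (1, 0, -3), v2 = (-2, 2, 0) (multiplying out reproduces the displayed K). The nonzero eigenvalues of U V^T coincide with those of the 2 x 2 matrix G = V^T U = [[v1·u1, v1·u2], [v2·u1, v2·u2]] = [[13, 11], [-8, -2]], and by the Sylvester determinant identity det(I_3 - U V^T) = det(I_2 - V^T U) = det([[-12, -11], [8, 3]]) = (-12)(3) - (-11)(8) = 52. (Direct check: I - K =
[[-3, -8, 9],
 [2, 3, -3],
 [0, 12, -8]]
has determinant 52.) The finite-dimensional Fredholm alternative says: either (I - K) is invertible, or ker(I - K) ≠ {0} and then range(I - K) = ker((I - K)^*)^⊥, with dim ker(I - K) = dim ker((I - K)^*). Since det(I - K) ≠ 0, 1 is not an eigenvalue of K and ker(I - K) = {0}, so we are in the first case: for every y there is a unique x = (I - K)^(-1) y. (Explicitly, by the Woodbury identity, (I - U V^T)^(-1) = I + U (I_2 - G)^(-1) V^T.)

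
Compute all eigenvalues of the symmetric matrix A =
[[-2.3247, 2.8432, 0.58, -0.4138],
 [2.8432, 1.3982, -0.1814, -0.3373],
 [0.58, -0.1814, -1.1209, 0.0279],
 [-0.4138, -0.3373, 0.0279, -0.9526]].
sigma(A) ≈ {-4, -1, 3} (-1 with multiplicity 2)

A is real symmetric, so its spectrum consists of real eigenvalues. Expanding the characteristic polynomial of the displayed matrix gives
  det(λ I - A) = p(λ) = λ^4 + (3)λ^3 + (-9)λ^2 + (-23)λ + (-12).
Solving p(λ) = 0 yields eigenvalues ≈ -4, -1, -1, 3. (A is shown rounded to 4 decimals, so these recover the underlying integer eigenvalues to within that precision.)
Verification: the trace of A = -3 equals the sum of eigenvalues -3, and det(A) ≈ -12.0004 matches the eigenvalue product -12.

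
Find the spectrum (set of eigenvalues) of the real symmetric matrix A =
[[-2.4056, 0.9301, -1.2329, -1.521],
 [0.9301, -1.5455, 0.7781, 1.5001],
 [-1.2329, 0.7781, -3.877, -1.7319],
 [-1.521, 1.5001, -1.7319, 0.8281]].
sigma(A) ≈ {-6, -2, -1, 2}

A is real symmetric, so its spectrum consists of real eigenvalues. Expanding the characteristic polynomial of the displayed matrix gives
  det(λ I - A) = p(λ) = λ^4 + (7)λ^3 + (2)λ^2 + (-28)λ + (-24).
Solving p(λ) = 0 yields eigenvalues ≈ -6, -2, -1, 2. (A is shown rounded to 4 decimals, so these recover the underlying integer eigenvalues to within that precision.)
Verification: the trace of A = -7 equals the sum of eigenvalues -7, and det(A) ≈ -23.9992 matches the eigenvalue product -24.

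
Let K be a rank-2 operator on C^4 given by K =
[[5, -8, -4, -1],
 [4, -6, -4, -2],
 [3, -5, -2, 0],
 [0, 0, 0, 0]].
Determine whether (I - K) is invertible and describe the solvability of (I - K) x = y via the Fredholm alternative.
(I - K) is singular (det(I - K) = 0, i.e. 1 ∈ sigma(K)). (I - K) x = y is solvable iff y ⊥ ker((I - K)^*) = span{(-1, 4, -4, -7)}, i.e. iff -y_1 + 4y_2 - 4y_3 - 7y_4 = 0. When solvable, x is determined up to adding multiples of (1, 0, 1, 0) (ker(I - K) = span{(1, 0, 1, 0)}, dimension 1).

K has rank 2 and factors as K = U V^T = u1 v1^T + u2 v2^T with u1 = (-1, 0, -1, 0), v1 = (-1, 2, 0, -1), u2 = (2, 2, 1, 0), v2 = (2, -3, -2, -1) (multiplying out reproduces the displayed K). The nonzero eigenvalues of U V^T coincide with those of the 2 x 2 matrix G = V^T U = [[v1·u1, v1·u2], [v2·u1, v2·u2]] = [[1, 2], [0, -4]], and by the Sylvester determinant identity det(I_4 - U V^T) = det(I_2 - V^T U) = det([[0, -2], [0, 5]]) = (0)(5) - (-2)(0) = 0. (Direct check: I - K =
[[-4, 8, 4, 1],
 [-4, 7, 4, 2],
 [-3, 5, 3, 0],
 [0, 0, 0, 1]]
has determinant 0.) So 1 is an eigenvalue of K and (I - K) is not invertible. The finite-dimensional Fredholm alternative says: either (I - K) is invertible, or ker(I - K) ≠ {0} and then range(I - K) = ker((I - K)^*)^⊥, with dim ker(I - K) = dim ker((I - K)^*). We are in the second case, so we compute both kernels via the 2 x 2 reduction. If (I - U V^T) x = 0 then x = U (V^T x) lies in the column space of U; writing x = U b gives U (I_2 - G) b = 0, and since u1, u2 are independent, (I_2 - G) b = 0. With I_2 - G = [[0, -2], [0, 5]] (singular, as its determinant is 0) a null vector is b = (-1, 0), so ker(I - K) = span{-1·u1 + (0)·u2} = span{(1, 0, 1, 0)}. For the adjoint, (I - K)^* = I - K^T = I - V U^T, and the same argument gives ker((I - K)^*) = {V a : (I_2 - G)^T a = 0}; (I_2 - G)^T = [[0, 0], [-2, 5]] has null vector a = (5, 2), so ker((I - K)^*) = span{5·v1 + (2)·v2} = span{(-1, 4, -4, -7)}. (Both kernels are 1-dimensional, matching rank(I - K) = 3.) Therefore (I - K) x = y is solvable iff <y, (-1, 4, -4, -7)> = 0, i.e. iff -y_1 + 4y_2 - 4y_3 - 7y_4 = 0; when solvable the solution set is the line x_p + c·(1, 0, 1, 0), c ∈ C.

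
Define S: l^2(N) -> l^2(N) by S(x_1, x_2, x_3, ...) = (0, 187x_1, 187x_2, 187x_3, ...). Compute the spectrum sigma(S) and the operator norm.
sigma(S) = closed disk {z in C : |z| ≤ 187}; ||S|| = 187

Note S = 187·U where U is the unit right shift (U x)_k = x_{k-1} (with x_0 := 0); so ||S|| = 187||U|| and sigma(S) = 187·sigma(U). ||S x||^2 = sum_{k≥1} |187x_k|^2 = 34969||x||^2, so ||S|| = 187 and sigma(S) ⊂ {|z| ≤ 187}. For any |lambda| < 187, the equation (S - lambda I) x = 0 forces x_1 = 0, then 187x_k = lambda x_{k+1} ⇒ x = 0, so S has no eigenvalues. But (S - lambda I) is not surjective for |lambda| < 187: solving (S - lambda I) x = e_1 would require x_n proportional to (lambda/187)^(-n), which is not in l^2. So every |lambda| < 187 lies in the residual spectrum. The boundary |lambda| = 187 is in the approximate point spectrum (the spectrum is closed). Hence sigma(S) is the closed disk of radius 187.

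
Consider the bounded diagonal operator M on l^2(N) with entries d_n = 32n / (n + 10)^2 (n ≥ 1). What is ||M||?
||M|| = 4/5 (attained at n = 10)

For M diagonal, ||M|| = sup_n |d_n|. Treat f(x) = 32x / (x + 10)^2 for real x > 0. By the quotient rule, f'(x) = 32(10 - x)/(x + 10)^3, which is positive for x < 10 and negative for x > 10. So f has a unique maximum at x = 10, and since 10 is a positive integer, the supremum over n ≥ 1 is attained at n = 10: d_10 = 32·10/(10 + 10)^2 = 32·10/400 = 4/5. Hence ||M|| = 4/5.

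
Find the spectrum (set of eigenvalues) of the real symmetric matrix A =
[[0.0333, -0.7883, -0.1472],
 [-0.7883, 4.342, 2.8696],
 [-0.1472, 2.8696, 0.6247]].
sigma(A) ≈ {-1, 0, 6}

A is real symmetric, so its spectrum consists of real eigenvalues. Expanding the characteristic polynomial of the displayed matrix gives
  det(λ I - A) = p(λ) = λ^3 + (-5)λ^2 + (-6)λ + (0).
Solving p(λ) = 0 yields eigenvalues ≈ -1, 0, 6. (A is shown rounded to 4 decimals, so these recover the underlying integer eigenvalues to within that precision.)
Verification: the trace of A = 5 equals the sum of eigenvalues 5, and det(A) ≈ -0.0002 matches the eigenvalue product 0.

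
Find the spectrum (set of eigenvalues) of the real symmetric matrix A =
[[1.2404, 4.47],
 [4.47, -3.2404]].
sigma(A) ≈ {-6, 4}

A is real symmetric, so its spectrum consists of real eigenvalues. Expanding the characteristic polynomial of the displayed matrix gives
  det(λ I - A) = p(λ) = λ^2 + (2)λ + (-24).
Solving p(λ) = 0 yields eigenvalues ≈ -6, 4. (A is shown rounded to 4 decimals, so these recover the underlying integer eigenvalues to within that precision.)
Verification: the trace of A = -2 equals the sum of eigenvalues -2, and det(A) ≈ -24.0003 matches the eigenvalue product -24.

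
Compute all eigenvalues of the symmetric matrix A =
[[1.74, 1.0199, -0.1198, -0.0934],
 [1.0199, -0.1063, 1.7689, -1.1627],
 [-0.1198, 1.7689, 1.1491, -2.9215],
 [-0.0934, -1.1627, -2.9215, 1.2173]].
sigma(A) ≈ {-2, -1, 2, 5}

A is real symmetric, so its spectrum consists of real eigenvalues. Expanding the characteristic polynomial of the displayed matrix gives
  det(λ I - A) = p(λ) = λ^4 + (-4)λ^3 + (-9)λ^2 + (16)λ + (20).
Solving p(λ) = 0 yields eigenvalues ≈ -2, -1, 2, 5. (A is shown rounded to 4 decimals, so these recover the underlying integer eigenvalues to within that precision.)
Verification: the trace of A = 4 equals the sum of eigenvalues 4, and det(A) ≈ 19.9992 matches the eigenvalue product 20.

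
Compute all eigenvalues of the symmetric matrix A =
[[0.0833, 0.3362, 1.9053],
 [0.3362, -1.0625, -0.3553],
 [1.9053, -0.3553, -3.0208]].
sigma(A) ≈ {-4, -1, 1}

A is real symmetric, so its spectrum consists of real eigenvalues. Expanding the characteristic polynomial of the displayed matrix gives
  det(λ I - A) = p(λ) = λ^3 + (4)λ^2 + (-1)λ + (-4).
Solving p(λ) = 0 yields eigenvalues ≈ -4, -1, 1. (A is shown rounded to 4 decimals, so these recover the underlying integer eigenvalues to within that precision.)
Verification: the trace of A = -4 equals the sum of eigenvalues -4, and det(A) ≈ 4.0002 matches the eigenvalue product 4.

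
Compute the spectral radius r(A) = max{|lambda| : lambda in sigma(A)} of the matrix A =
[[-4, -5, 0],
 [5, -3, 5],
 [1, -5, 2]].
r(A) ≈ 6.5965

The eigenvalues of A are the roots of its characteristic polynomial. With M = A (coefficients from the trace, the sum of principal 2x2 minors, and det A):
  p(λ) = det(λ I - M) = λ^3 + 5λ^2 + 48λ + 51.
No integer candidate from the rational root theorem (±divisors of 51) is a root, so the roots are irrational. The cubic discriminant is Δ = -260175 < 0, so there is one real root and a complex-conjugate pair. p(-2) = -33 and p(-1) = 7 have opposite signs, so a root lies in (-2, -1); Newton's method refines it to λ ≈ -1.1721. Dividing out (λ - (-1.1721)) leaves approximately λ^2 + 3.8279λ + 43.5134. For λ^2 + 3.8279λ + 43.5134 the discriminant is -159.4006. It is negative, so the remaining roots are the complex-conjugate pair λ ≈ -1.914 ± 6.3127i. Their product equals the constant term, so |λ|^2 ≈ 43.5134 and |λ| ≈ 6.5965.
Thus the eigenvalues (to 4 decimals) are -1.1721 (modulus 1.1721); -1.914 ± 6.3127i (modulus 6.5965). The spectral radius is the largest modulus: r(A) ≈ 6.5965. (Cross-check: r(A) ≤ ||A||_2 ≈ 8.9057; equality holds whenever A is normal, though it can also hold for some non-normal A.)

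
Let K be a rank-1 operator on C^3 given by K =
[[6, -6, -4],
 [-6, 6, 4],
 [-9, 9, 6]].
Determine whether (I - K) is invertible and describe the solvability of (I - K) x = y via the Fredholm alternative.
(I - K) is invertible (det(I - K) = -17 ≠ 0), so for every y in C^3 the equation (I - K) x = y has a unique solution.

K has rank 1, so it is an outer product K = u v^T: every row of K is a multiple of one row vector. Reading off the entries, u = (2, -2, -3) and v = (3, -3, -2) (row i of K equals u_i·v^T). A rank-one matrix u v^T satisfies K u = u (v·u) and kills the (2)-dimensional subspace v^⊥, so its characteristic polynomial is lambda^2 (lambda - v·u) with v·u = tr K = 18. Hence the eigenvalues of I - K are 1 (multiplicity 2) and 1 - (18) = -17, so det(I - K) = -17. (Direct check: I - K =
[[-5, 6, 4],
 [6, -5, -4],
 [9, -9, -5]]
has determinant -17.) The finite-dimensional Fredholm alternative says: either (I - K) is invertible, or ker(I - K) ≠ {0} and then range(I - K) = ker((I - K)^*)^⊥, with dim ker(I - K) = dim ker((I - K)^*). Since det(I - K) ≠ 0, 1 is not an eigenvalue of K and ker(I - K) = {0}, so we are in the first case: for every y there is a unique x = (I - K)^(-1) y. Explicitly, by the Sherman–Morrison formula, (I - u v^T)^(-1) = I + u v^T/(1 - v·u), i.e. (I - K)^(-1) = I + K/(-17).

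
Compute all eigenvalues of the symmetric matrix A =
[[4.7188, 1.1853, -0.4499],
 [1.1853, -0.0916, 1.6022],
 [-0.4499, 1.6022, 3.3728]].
sigma(A) ≈ {-1, 4, 5}

A is real symmetric, so its spectrum consists of real eigenvalues. Expanding the characteristic polynomial of the displayed matrix gives
  det(λ I - A) = p(λ) = λ^3 + (-8)λ^2 + (11)λ + (20).
Solving p(λ) = 0 yields eigenvalues ≈ -1, 4, 5. (A is shown rounded to 4 decimals, so these recover the underlying integer eigenvalues to within that precision.)
Verification: the trace of A = 8 equals the sum of eigenvalues 8, and det(A) ≈ -20.0001 matches the eigenvalue product -20.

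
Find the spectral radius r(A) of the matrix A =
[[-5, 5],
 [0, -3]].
r(A) = 5

The eigenvalues of A are the roots of its characteristic polynomial. With M = A (coefficients from the trace and determinant):
  p(λ) = det(λ I - M) = λ^2 + 8λ + 15.
For λ^2 + 8λ + 15 the discriminant is 4. It is a perfect square (2^2), so the roots are rational: λ = (-8 ± 2)/2 = -3, -5.
Thus the eigenvalues (to 4 decimals) are -3 (modulus 3); -5 (modulus 5). The spectral radius is the largest modulus: r(A) = 5. (Cross-check: r(A) ≤ ||A||_2 ≈ 7.4096; equality holds whenever A is normal, though it can also hold for some non-normal A.)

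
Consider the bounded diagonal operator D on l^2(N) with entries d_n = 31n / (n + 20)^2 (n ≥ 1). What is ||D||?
||D|| = 31/80 (attained at n = 20)

For D diagonal, ||D|| = sup_n |d_n|. Treat f(x) = 31x / (x + 20)^2 for real x > 0. By the quotient rule, f'(x) = 31(20 - x)/(x + 20)^3, which is positive for x < 20 and negative for x > 20. So f has a unique maximum at x = 20, and since 20 is a positive integer, the supremum over n ≥ 1 is attained at n = 20: d_20 = 31·20/(20 + 20)^2 = 31·20/1600 = 31/80. Hence ||D|| = 31/80.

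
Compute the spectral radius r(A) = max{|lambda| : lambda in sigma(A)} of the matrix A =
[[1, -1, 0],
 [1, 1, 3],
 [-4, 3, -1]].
r(A) ≈ 3.5869

The eigenvalues of A are the roots of its characteristic polynomial. With M = A (coefficients from the trace, the sum of principal 2x2 minors, and det A):
  p(λ) = det(λ I - M) = λ^3 - λ^2 - 9λ - 1.
No integer candidate from the rational root theorem (±divisors of 1) is a root, so the roots are irrational. The cubic discriminant is Δ = 2804 > 0, so there are three distinct real roots. p(-3) = -10 and p(-2) = 5 have opposite signs, so a root lies in (-3, -2); Newton's method refines it to λ ≈ -2.4742. p(-1) = 6 and p(0) = -1 have opposite signs, so a root lies in (-1, 0); Newton's method refines it to λ ≈ -0.1127. p(3) = -10 and p(4) = 11 have opposite signs, so a root lies in (3, 4); Newton's method refines it to λ ≈ 3.5869. Check (Vieta): the three roots sum to 1, matching tr M = 1.
Thus the eigenvalues (to 4 decimals) are -2.4742 (modulus 2.4742); -0.1127 (modulus 0.1127); 3.5869 (modulus 3.5869). The spectral radius is the largest modulus: r(A) ≈ 3.5869. (Cross-check: r(A) ≤ ||A||_2 ≈ 5.3605; equality holds whenever A is normal, though it can also hold for some non-normal A.)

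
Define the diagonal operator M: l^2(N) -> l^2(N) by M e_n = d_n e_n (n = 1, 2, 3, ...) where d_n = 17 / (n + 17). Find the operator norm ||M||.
||M|| = 17/18 (attained at n = 1)

For M diagonal, ||M|| = sup_n |d_n| = sup_n 17/(n + 17). This is positive and strictly decreasing in n, so the supremum is attained at n = 1: d_1 = 17/(1 + 17) = 17/18. Hence ||M|| = 17/18.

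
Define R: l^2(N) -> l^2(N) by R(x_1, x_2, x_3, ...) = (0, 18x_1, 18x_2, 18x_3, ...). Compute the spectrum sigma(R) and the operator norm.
sigma(R) = closed disk {z in C : |z| ≤ 18}; ||R|| = 18

Note R = 18·U where U is the unit right shift (U x)_k = x_{k-1} (with x_0 := 0); so ||R|| = 18||U|| and sigma(R) = 18·sigma(U). ||R x||^2 = sum_{k≥1} |18x_k|^2 = 324||x||^2, so ||R|| = 18 and sigma(R) ⊂ {|z| ≤ 18}. For any |lambda| < 18, the equation (R - lambda I) x = 0 forces x_1 = 0, then 18x_k = lambda x_{k+1} ⇒ x = 0, so R has no eigenvalues. But (R - lambda I) is not surjective for |lambda| < 18: solving (R - lambda I) x = e_1 would require x_n proportional to (lambda/18)^(-n), which is not in l^2. So every |lambda| < 18 lies in the residual spectrum. The boundary |lambda| = 18 is in the approximate point spectrum (the spectrum is closed). Hence sigma(R) is the closed disk of radius 18.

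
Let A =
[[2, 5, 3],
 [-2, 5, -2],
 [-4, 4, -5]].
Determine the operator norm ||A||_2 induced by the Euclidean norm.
||A||_2 ≈ 9.261 (= sqrt(largest eigenvalue of A^T A))

||A||_2 = sigma_max(A) = sqrt(lambda_max(A^T A)). Form the symmetric matrix M = A^T A =
[[24, -16, 30],
 [-16, 66, -15],
 [30, -15, 38]].
Its characteristic polynomial (trace, sum of principal 2x2 minors, determinant of M give the coefficients) is
  p(λ) = det(λ I - M) = λ^3 - 128λ^2 + 3623λ - 64.
No integer candidate from the rational root theorem (±divisors of 64) is a root, so the roots are irrational. The cubic discriminant is Δ = 24831887652 > 0, so there are three distinct real roots. p(0) = -64 and p(1) = 3432 have opposite signs, so a root lies in (0, 1); Newton's method refines it to λ ≈ 0.0177. p(42) = 398 and p(43) = -1440 have opposite signs, so a root lies in (42, 43); Newton's method refines it to λ ≈ 42.2166. p(85) = -2784 and p(86) = 882 have opposite signs, so a root lies in (85, 86); Newton's method refines it to λ ≈ 85.7657. Check (Vieta): the three roots sum to 128, matching tr M = 128.
So the eigenvalues of A^T A are ≈ 0.0177, 42.2166, 85.7657 (all ≥ 0, as they must be for A^T A). The largest is λ_max ≈ 85.7657, hence ||A||_2 = sqrt(λ_max) ≈ 9.261.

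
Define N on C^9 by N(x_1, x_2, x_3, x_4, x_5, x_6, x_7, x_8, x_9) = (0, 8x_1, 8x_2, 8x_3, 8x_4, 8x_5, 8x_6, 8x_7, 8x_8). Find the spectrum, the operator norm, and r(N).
sigma(N) = {0}; ||N|| = 8; r(N) = 0. (N is nilpotent with N^9 = 0.)

On C^9, N is a strictly lower-triangular matrix with 8 on the subdiagonal and zeros elsewhere, so its characteristic polynomial is lambda^9 and every eigenvalue is 0: sigma(N) = {0}. For the operator norm, N e_i = 8e_{i+1} for i = 1, ..., 8 and N e_9 = 0, so the singular values of N are 8 (with multiplicity 8) and 0; hence ||N|| = 8. The spectral radius r(N) = max|lambda| = 0. Note ||N|| > r(N) — characteristic of non-normal nilpotent operators. Indeed N^9 = 0.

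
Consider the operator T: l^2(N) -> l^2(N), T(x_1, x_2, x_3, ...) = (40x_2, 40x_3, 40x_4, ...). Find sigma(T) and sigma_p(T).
sigma(T) = closed disk {z in C : |z| ≤ 40}; sigma_p(T) = open disk {z in C : |z| < 40}

Note T = 40·V where V is the unit left shift (V x)_k = x_{k+1}; so sigma(T) = 40·sigma(V) and ||T|| = 40||V||. ||T x||^2 = 1600sum_{k≥2} |x_k|^2 ≤ 1600||x||^2, with equality on {x : x_1 = 0}, so ||T|| = 40. For any lambda with |lambda| < 40, set r = lambda/40 (|r| < 1); the vector x = (1, r, r^2, ...) is in l^2 and satisfies T x = 40(r, r^2, ...) = lambda x, so lambda is an eigenvalue. On the boundary |lambda| = 40 the geometric series diverges, so no l^2 eigenvector exists, but these lambda lie in the approximate point spectrum. Hence sigma(T) is the closed disk of radius 40 and sigma_p(T) is the open disk.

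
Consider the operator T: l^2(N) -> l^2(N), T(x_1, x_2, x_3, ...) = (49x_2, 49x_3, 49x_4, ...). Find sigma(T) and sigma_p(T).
sigma(T) = closed disk {z in C : |z| ≤ 49}; sigma_p(T) = open disk {z in C : |z| < 49}

Note T = 49·V where V is the unit left shift (V x)_k = x_{k+1}; so sigma(T) = 49·sigma(V) and ||T|| = 49||V||. ||T x||^2 = 2401sum_{k≥2} |x_k|^2 ≤ 2401||x||^2, with equality on {x : x_1 = 0}, so ||T|| = 49. For any lambda with |lambda| < 49, set r = lambda/49 (|r| < 1); the vector x = (1, r, r^2, ...) is in l^2 and satisfies T x = 49(r, r^2, ...) = lambda x, so lambda is an eigenvalue. On the boundary |lambda| = 49 the geometric series diverges, so no l^2 eigenvector exists, but these lambda lie in the approximate point spectrum. Hence sigma(T) is the closed disk of radius 49 and sigma_p(T) is the open disk.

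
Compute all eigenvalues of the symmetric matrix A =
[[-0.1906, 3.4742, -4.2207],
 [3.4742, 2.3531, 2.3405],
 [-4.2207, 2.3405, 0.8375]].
sigma(A) ≈ {-6, 4, 5}

A is real symmetric, so its spectrum consists of real eigenvalues. Expanding the characteristic polynomial of the displayed matrix gives
  det(λ I - A) = p(λ) = λ^3 + (-3)λ^2 + (-34)λ + (120).
Solving p(λ) = 0 yields eigenvalues ≈ -6, 4, 5. (A is shown rounded to 4 decimals, so these recover the underlying integer eigenvalues to within that precision.)
Verification: the trace of A = 3 equals the sum of eigenvalues 3, and det(A) ≈ -119.9992 matches the eigenvalue product -120.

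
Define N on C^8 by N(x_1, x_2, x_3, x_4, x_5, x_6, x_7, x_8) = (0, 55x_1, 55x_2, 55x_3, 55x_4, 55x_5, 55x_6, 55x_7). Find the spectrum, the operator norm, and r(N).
sigma(N) = {0}; ||N|| = 55; r(N) = 0. (N is nilpotent with N^8 = 0.)

On C^8, N is a strictly lower-triangular matrix with 55 on the subdiagonal and zeros elsewhere, so its characteristic polynomial is lambda^8 and every eigenvalue is 0: sigma(N) = {0}. For the operator norm, N e_i = 55e_{i+1} for i = 1, ..., 7 and N e_8 = 0, so the singular values of N are 55 (with multiplicity 7) and 0; hence ||N|| = 55. The spectral radius r(N) = max|lambda| = 0. Note ||N|| > r(N) — characteristic of non-normal nilpotent operators. Indeed N^8 = 0.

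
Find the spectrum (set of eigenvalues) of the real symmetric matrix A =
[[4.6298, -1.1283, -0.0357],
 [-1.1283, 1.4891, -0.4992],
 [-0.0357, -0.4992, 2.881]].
sigma(A) ≈ {1, 3, 5}

A is real symmetric, so its spectrum consists of real eigenvalues. Expanding the characteristic polynomial of the displayed matrix gives
  det(λ I - A) = p(λ) = λ^3 + (-9)λ^2 + (23)λ + (-14.9987).
Solving p(λ) = 0 yields eigenvalues ≈ 1, 3, 5. (A is shown rounded to 4 decimals, so these recover the underlying integer eigenvalues to within that precision.)
Verification: the trace of A = 9 equals the sum of eigenvalues 9, and det(A) ≈ 14.9987 matches the eigenvalue product 15.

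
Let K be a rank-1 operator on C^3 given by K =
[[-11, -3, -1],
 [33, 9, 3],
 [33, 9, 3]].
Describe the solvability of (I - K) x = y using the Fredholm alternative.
(I - K) is singular (det(I - K) = 0, i.e. 1 ∈ sigma(K)). (I - K) x = y is solvable iff y ⊥ ker((I - K)^*) = span{(-11, -3, -1)}, i.e. iff -11y_1 - 3y_2 - y_3 = 0. When solvable, the solutions are x = y + c·(1, -3, -3), c arbitrary (ker(I - K) = span{(1, -3, -3)}, dimension 1).

K has rank 1, so it is an outer product K = u v^T: every row of K is a multiple of one row vector. Reading off the entries, u = (1, -3, -3) and v = (-11, -3, -1) (row i of K equals u_i·v^T). A rank-one matrix u v^T satisfies K u = u (v·u) and kills the (2)-dimensional subspace v^⊥, so its characteristic polynomial is lambda^2 (lambda - v·u) with v·u = tr K = 1. Hence the eigenvalues of I - K are 1 (multiplicity 2) and 1 - (1) = 0, so det(I - K) = 0. (Direct check: I - K =
[[12, 3, 1],
 [-33, -8, -3],
 [-33, -9, -2]]
has determinant 0.) So 1 is an eigenvalue of K and (I - K) is not invertible. The finite-dimensional Fredholm alternative says: either (I - K) is invertible, or ker(I - K) ≠ {0} and then range(I - K) = ker((I - K)^*)^⊥, with dim ker(I - K) = dim ker((I - K)^*). We are in the second case, so we need both kernels. Kernel of I - K: (I - K) u = u - u (v·u) = u - u = 0, so ker(I - K) = span{u} = span{(1, -3, -3)} (it is exactly 1-dimensional because rank(I - K) = 2). Kernel of the adjoint: K is real, so (I - K)^* = I - K^T = I - v u^T, and (I - v u^T) v = v - v (u·v) = 0; hence ker((I - K)^*) = span{v} = span{(-11, -3, -1)}. Therefore (I - K) x = y is solvable iff <y, v> = 0, i.e. iff -11y_1 - 3y_2 - y_3 = 0. When this holds, K y = u (v·y) = 0, so (I - K) y = y and x = y is a particular solution; the full solution set is the line x = y + c·u = y + c·(1, -3, -3), c ∈ C.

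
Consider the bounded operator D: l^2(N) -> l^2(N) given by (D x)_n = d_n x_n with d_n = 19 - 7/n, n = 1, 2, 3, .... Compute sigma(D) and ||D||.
sigma(D) = {19 - 7/n : n ≥ 1} ∪ {19}; ||D|| = 19

A bounded diagonal operator on l^2 with diagonal entries d_n has spectrum equal to the closure of {d_n : n ≥ 1}: every d_n is an eigenvalue (with eigenvector e_n), so {d_n} ⊂ sigma(D); the spectrum is closed, so its closure is too; and for lambda not in the closure, (D - lambda I) has bounded inverse (the diagonal entries 1/(d_n - lambda) are bounded). For our sequence d_n = 19 - 7/n, n = 1, 2, 3, ...:
  - {d_n} = {19 - 7/n : n ≥ 1}; the only limit point is 19
  - closure = {19 - 7/n : n ≥ 1} ∪ {19}
For the norm: a diagonal operator has ||D|| = sup_n |d_n|. Here d_n = 19 - 7/n increases monotonically from d_1 = 12 toward 19, with all terms in [12, 19); so sup_n |d_n| = 19 (the supremum is the limit, not attained). So ||D|| = 19.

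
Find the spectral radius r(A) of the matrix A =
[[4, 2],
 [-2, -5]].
r(A) = (1 + sqrt(65))/2 ≈ 4.5311

The eigenvalues of A are the roots of its characteristic polynomial. With M = A (coefficients from the trace and determinant):
  p(λ) = det(λ I - M) = λ^2 + λ - 16.
For λ^2 + λ - 16 the discriminant is 65. It is nonnegative but not a perfect square, so the roots are real and irrational: λ = (-1 ± sqrt(65))/2 ≈ 3.5311, -4.5311.
Thus the eigenvalues (to 4 decimals) are 3.5311 (modulus 3.5311); -4.5311 (modulus 4.5311). The spectral radius is the largest modulus: r(A) = (1 + sqrt(65))/2 ≈ 4.5311. (Cross-check: r(A) ≤ ||A||_2 ≈ 6.5616; equality holds whenever A is normal, though it can also hold for some non-normal A.)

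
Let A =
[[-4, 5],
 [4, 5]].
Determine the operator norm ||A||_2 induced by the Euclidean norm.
||A||_2 = sqrt(50) ≈ 7.0711 (= sqrt(largest eigenvalue of A^T A))

||A||_2 = sigma_max(A) = sqrt(lambda_max(A^T A)). Form the symmetric matrix M = A^T A =
[[32, 0],
 [0, 50]].
Its characteristic polynomial (trace, determinant of M give the coefficients) is
  p(λ) = det(λ I - M) = λ^2 - 82λ + 1600.
For λ^2 - 82λ + 1600 the discriminant is 324. It is a perfect square (18^2), so the roots are rational: λ = (82 ± 18)/2 = 50, 32.
So the eigenvalues of A^T A are ≈ 32, 50 (all ≥ 0, as they must be for A^T A). The largest is λ_max = 50, hence ||A||_2 = sqrt(λ_max) = sqrt(50) ≈ 7.0711.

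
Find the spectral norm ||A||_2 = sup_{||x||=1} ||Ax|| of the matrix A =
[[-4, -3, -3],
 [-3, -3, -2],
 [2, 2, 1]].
||A||_2 ≈ 8.0256 (= sqrt(largest eigenvalue of A^T A))

||A||_2 = sigma_max(A) = sqrt(lambda_max(A^T A)). Form the symmetric matrix M = A^T A =
[[29, 25, 20],
 [25, 22, 17],
 [20, 17, 14]].
Its characteristic polynomial (trace, sum of principal 2x2 minors, determinant of M give the coefficients) is
  p(λ) = det(λ I - M) = λ^3 - 65λ^2 + 38λ - 1.
No integer candidate from the rational root theorem (±divisors of 1) is a root, so the roots are irrational. The cubic discriminant is Δ = 4827345 > 0, so there are three distinct real roots. p(0) = -1 and p(0.5) = 1.875 have opposite signs, so a root lies in (0, 0.5); Newton's method refines it to λ ≈ 0.0276. p(0.5) = 1.875 and p(1) = -27 have opposite signs, so a root lies in (0.5, 1); Newton's method refines it to λ ≈ 0.5621. p(64) = -1665 and p(65) = 2469 have opposite signs, so a root lies in (64, 65); Newton's method refines it to λ ≈ 64.4103. Check (Vieta): the three roots sum to 65, matching tr M = 65.
So the eigenvalues of A^T A are ≈ 0.0276, 0.5621, 64.4103 (all ≥ 0, as they must be for A^T A). The largest is λ_max ≈ 64.4103, hence ||A||_2 = sqrt(λ_max) ≈ 8.0256.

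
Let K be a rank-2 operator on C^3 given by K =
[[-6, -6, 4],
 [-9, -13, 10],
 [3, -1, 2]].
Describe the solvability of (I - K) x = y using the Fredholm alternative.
(I - K) is invertible (det(I - K) = 2 ≠ 0), so for every y in C^3 the equation (I - K) x = y has a unique solution.

K has rank 2 and factors as K = U V^T = u1 v1^T + u2 v2^T with u1 = (2, 3, -1), v1 = (-3, -3, 2), u2 = (0, 2, 2), v2 = (0, -2, 2) (multiplying out reproduces the displayed K). The nonzero eigenvalues of U V^T coincide with those of the 2 x 2 matrix G = V^T U = [[v1·u1, v1·u2], [v2·u1, v2·u2]] = [[-17, -2], [-8, 0]], and by the Sylvester determinant identity det(I_3 - U V^T) = det(I_2 - V^T U) = det([[18, 2], [8, 1]]) = (18)(1) - (2)(8) = 2. (Direct check: I - K =
[[7, 6, -4],
 [9, 14, -10],
 [-3, 1, -1]]
has determinant 2.) The finite-dimensional Fredholm alternative says: either (I - K) is invertible, or ker(I - K) ≠ {0} and then range(I - K) = ker((I - K)^*)^⊥, with dim ker(I - K) = dim ker((I - K)^*). Since det(I - K) ≠ 0, 1 is not an eigenvalue of K and ker(I - K) = {0}, so we are in the first case: for every y there is a unique x = (I - K)^(-1) y. (Explicitly, by the Woodbury identity, (I - U V^T)^(-1) = I + U (I_2 - G)^(-1) V^T.)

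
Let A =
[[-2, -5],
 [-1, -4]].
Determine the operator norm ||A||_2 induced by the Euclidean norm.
||A||_2 = sqrt((46 + sqrt(2080))/2) ≈ 6.7678 (= sqrt(largest eigenvalue of A^T A))

||A||_2 = sigma_max(A) = sqrt(lambda_max(A^T A)). Form the symmetric matrix M = A^T A =
[[5, 14],
 [14, 41]].
Its characteristic polynomial (trace, determinant of M give the coefficients) is
  p(λ) = det(λ I - M) = λ^2 - 46λ + 9.
For λ^2 - 46λ + 9 the discriminant is 2080. It is nonnegative but not a perfect square, so the roots are real and irrational: λ = (46 ± sqrt(2080))/2 ≈ 45.8035, 0.1965.
So the eigenvalues of A^T A are ≈ 0.1965, 45.8035 (all ≥ 0, as they must be for A^T A). The largest is λ_max = (46 + sqrt(2080))/2 ≈ 45.8035, hence ||A||_2 = sqrt(λ_max) = sqrt((46 + sqrt(2080))/2) ≈ 6.7678.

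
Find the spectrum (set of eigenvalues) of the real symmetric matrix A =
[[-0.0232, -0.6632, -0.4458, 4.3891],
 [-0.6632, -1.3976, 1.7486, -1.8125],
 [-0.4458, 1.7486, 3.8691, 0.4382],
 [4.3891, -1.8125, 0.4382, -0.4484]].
sigma(A) ≈ {-5, -2, 4, 5}

A is real symmetric, so its spectrum consists of real eigenvalues. Expanding the characteristic polynomial of the displayed matrix gives
  det(λ I - A) = p(λ) = λ^4 + (-2)λ^3 + (-33)λ^2 + (50)λ + (200).
Solving p(λ) = 0 yields eigenvalues ≈ -5, -2, 4, 5. (A is shown rounded to 4 decimals, so these recover the underlying integer eigenvalues to within that precision.)
Verification: the trace of A = 2 equals the sum of eigenvalues 2, and det(A) ≈ 200.0003 matches the eigenvalue product 200.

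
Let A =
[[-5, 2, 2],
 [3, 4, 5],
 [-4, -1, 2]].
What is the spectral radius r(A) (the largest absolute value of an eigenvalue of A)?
r(A) ≈ 5.2176

The eigenvalues of A are the roots of its characteristic polynomial. With M = A (coefficients from the trace, the sum of principal 2x2 minors, and det A):
  p(λ) = det(λ I - M) = λ^3 - λ^2 - 15λ + 91.
No integer candidate from the rational root theorem (±divisors of 91) is a root, so the roots are irrational. The cubic discriminant is Δ = -184928 < 0, so there is one real root and a complex-conjugate pair. p(-6) = -71 and p(-5) = 16 have opposite signs, so a root lies in (-6, -5); Newton's method refines it to λ ≈ -5.2176. Dividing out (λ - (-5.2176)) leaves approximately λ^2 - 6.2176λ + 17.441. For λ^2 - 6.2176λ + 17.441 the discriminant is -31.1053. It is negative, so the remaining roots are the complex-conjugate pair λ ≈ 3.1088 ± 2.7886i. Their product equals the constant term, so |λ|^2 ≈ 17.441 and |λ| ≈ 4.1762.
Thus the eigenvalues (to 4 decimals) are -5.2176 (modulus 5.2176); 3.1088 ± 2.7886i (modulus 4.1762). The spectral radius is the largest modulus: r(A) ≈ 5.2176. (Cross-check: r(A) ≤ ||A||_2 ≈ 7.1926; equality holds whenever A is normal, though it can also hold for some non-normal A.)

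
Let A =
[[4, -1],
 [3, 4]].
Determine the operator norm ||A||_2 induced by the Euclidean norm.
||A||_2 = sqrt((42 + sqrt(320))/2) ≈ 5.4721 (= sqrt(largest eigenvalue of A^T A))

||A||_2 = sigma_max(A) = sqrt(lambda_max(A^T A)). Form the symmetric matrix M = A^T A =
[[25, 8],
 [8, 17]].
Its characteristic polynomial (trace, determinant of M give the coefficients) is
  p(λ) = det(λ I - M) = λ^2 - 42λ + 361.
For λ^2 - 42λ + 361 the discriminant is 320. It is nonnegative but not a perfect square, so the roots are real and irrational: λ = (42 ± sqrt(320))/2 ≈ 29.9443, 12.0557.
So the eigenvalues of A^T A are ≈ 12.0557, 29.9443 (all ≥ 0, as they must be for A^T A). The largest is λ_max = (42 + sqrt(320))/2 ≈ 29.9443, hence ||A||_2 = sqrt(λ_max) = sqrt((42 + sqrt(320))/2) ≈ 5.4721.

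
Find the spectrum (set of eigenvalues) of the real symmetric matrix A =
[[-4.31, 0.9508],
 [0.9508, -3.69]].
sigma(A) ≈ {-5, -3}

A is real symmetric, so its spectrum consists of real eigenvalues. Expanding the characteristic polynomial of the displayed matrix gives
  det(λ I - A) = p(λ) = λ^2 + (8)λ + (15).
Solving p(λ) = 0 yields eigenvalues ≈ -5, -3. (A is shown rounded to 4 decimals, so these recover the underlying integer eigenvalues to within that precision.)
Verification: the trace of A = -8 equals the sum of eigenvalues -8, and det(A) ≈ 14.9999 matches the eigenvalue product 15.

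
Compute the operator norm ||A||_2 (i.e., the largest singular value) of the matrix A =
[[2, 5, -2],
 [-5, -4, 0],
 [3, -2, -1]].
||A||_2 ≈ 8.2195 (= sqrt(largest eigenvalue of A^T A))

||A||_2 = sigma_max(A) = sqrt(lambda_max(A^T A)). Form the symmetric matrix M = A^T A =
[[38, 24, -7],
 [24, 45, -8],
 [-7, -8, 5]].
Its characteristic polynomial (trace, sum of principal 2x2 minors, determinant of M give the coefficients) is
  p(λ) = det(λ I - M) = λ^3 - 88λ^2 + 1436λ - 3721.
No integer candidate from the rational root theorem (±divisors of 3721) is a root, so the roots are irrational. The cubic discriminant is Δ = 2071200949 > 0, so there are three distinct real roots. p(3) = -178 and p(4) = 679 have opposite signs, so a root lies in (3, 4); Newton's method refines it to λ ≈ 3.1935. p(17) = 172 and p(18) = -553 have opposite signs, so a root lies in (17, 18); Newton's method refines it to λ ≈ 17.2464. p(67) = -1778 and p(68) = 1447 have opposite signs, so a root lies in (67, 68); Newton's method refines it to λ ≈ 67.5601. Check (Vieta): the three roots sum to 88, matching tr M = 88.
So the eigenvalues of A^T A are ≈ 3.1935, 17.2464, 67.5601 (all ≥ 0, as they must be for A^T A). The largest is λ_max ≈ 67.5601, hence ||A||_2 = sqrt(λ_max) ≈ 8.2195.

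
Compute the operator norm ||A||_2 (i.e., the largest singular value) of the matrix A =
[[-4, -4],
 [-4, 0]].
||A||_2 = sqrt((48 + sqrt(1280))/2) ≈ 6.4721 (= sqrt(largest eigenvalue of A^T A))

||A||_2 = sigma_max(A) = sqrt(lambda_max(A^T A)). Form the symmetric matrix M = A^T A =
[[32, 16],
 [16, 16]].
Its characteristic polynomial (trace, determinant of M give the coefficients) is
  p(λ) = det(λ I - M) = λ^2 - 48λ + 256.
For λ^2 - 48λ + 256 the discriminant is 1280. It is nonnegative but not a perfect square, so the roots are real and irrational: λ = (48 ± sqrt(1280))/2 ≈ 41.8885, 6.1115.
So the eigenvalues of A^T A are ≈ 6.1115, 41.8885 (all ≥ 0, as they must be for A^T A). The largest is λ_max = (48 + sqrt(1280))/2 ≈ 41.8885, hence ||A||_2 = sqrt(λ_max) = sqrt((48 + sqrt(1280))/2) ≈ 6.4721.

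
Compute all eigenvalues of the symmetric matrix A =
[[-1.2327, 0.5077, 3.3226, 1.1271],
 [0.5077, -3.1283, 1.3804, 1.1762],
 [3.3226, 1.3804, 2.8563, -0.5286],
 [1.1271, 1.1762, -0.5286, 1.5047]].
sigma(A) ≈ {-4, -3, 2, 5}

A is real symmetric, so its spectrum consists of real eigenvalues. Expanding the characteristic polynomial of the displayed matrix gives
  det(λ I - A) = p(λ) = λ^4 + (0)λ^3 + (-27)λ^2 + (-14.0013)λ + (120.0016).
Solving p(λ) = 0 yields eigenvalues ≈ -4, -3, 2, 5. (A is shown rounded to 4 decimals, so these recover the underlying integer eigenvalues to within that precision.)
Verification: the trace of A = 0 equals the sum of eigenvalues 0, and det(A) ≈ 120.0016 matches the eigenvalue product 120.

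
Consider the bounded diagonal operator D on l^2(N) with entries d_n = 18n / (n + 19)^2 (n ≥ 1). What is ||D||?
||D|| = 9/38 (attained at n = 19)

For D diagonal, ||D|| = sup_n |d_n|. Treat f(x) = 18x / (x + 19)^2 for real x > 0. By the quotient rule, f'(x) = 18(19 - x)/(x + 19)^3, which is positive for x < 19 and negative for x > 19. So f has a unique maximum at x = 19, and since 19 is a positive integer, the supremum over n ≥ 1 is attained at n = 19: d_19 = 18·19/(19 + 19)^2 = 18·19/1444 = 9/38. Hence ||D|| = 9/38.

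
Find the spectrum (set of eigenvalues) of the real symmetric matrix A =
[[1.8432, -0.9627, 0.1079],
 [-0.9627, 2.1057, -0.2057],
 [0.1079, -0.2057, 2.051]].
sigma(A) ≈ {1, 2, 3}

A is real symmetric, so its spectrum consists of real eigenvalues. Expanding the characteristic polynomial of the displayed matrix gives
  det(λ I - A) = p(λ) = λ^3 + (-6)λ^2 + (11)λ + (-6).
Solving p(λ) = 0 yields eigenvalues ≈ 1, 2, 3. (A is shown rounded to 4 decimals, so these recover the underlying integer eigenvalues to within that precision.)
Verification: the trace of A = 6 equals the sum of eigenvalues 6, and det(A) ≈ 5.9998 matches the eigenvalue product 6.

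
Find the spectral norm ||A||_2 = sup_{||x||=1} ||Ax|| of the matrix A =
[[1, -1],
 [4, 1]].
||A||_2 = sqrt((19 + sqrt(261))/2) ≈ 4.1926 (= sqrt(largest eigenvalue of A^T A))

||A||_2 = sigma_max(A) = sqrt(lambda_max(A^T A)). Form the symmetric matrix M = A^T A =
[[17, 3],
 [3, 2]].
Its characteristic polynomial (trace, determinant of M give the coefficients) is
  p(λ) = det(λ I - M) = λ^2 - 19λ + 25.
For λ^2 - 19λ + 25 the discriminant is 261. It is nonnegative but not a perfect square, so the roots are real and irrational: λ = (19 ± sqrt(261))/2 ≈ 17.5777, 1.4223.
So the eigenvalues of A^T A are ≈ 1.4223, 17.5777 (all ≥ 0, as they must be for A^T A). The largest is λ_max = (19 + sqrt(261))/2 ≈ 17.5777, hence ||A||_2 = sqrt(λ_max) = sqrt((19 + sqrt(261))/2) ≈ 4.1926.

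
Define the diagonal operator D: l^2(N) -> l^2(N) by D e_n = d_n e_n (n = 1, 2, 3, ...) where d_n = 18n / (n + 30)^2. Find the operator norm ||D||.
||D|| = 3/20 (attained at n = 30)

For D diagonal, ||D|| = sup_n |d_n|. Treat f(x) = 18x / (x + 30)^2 for real x > 0. By the quotient rule, f'(x) = 18(30 - x)/(x + 30)^3, which is positive for x < 30 and negative for x > 30. So f has a unique maximum at x = 30, and since 30 is a positive integer, the supremum over n ≥ 1 is attained at n = 30: d_30 = 18·30/(30 + 30)^2 = 18·30/3600 = 3/20. Hence ||D|| = 3/20.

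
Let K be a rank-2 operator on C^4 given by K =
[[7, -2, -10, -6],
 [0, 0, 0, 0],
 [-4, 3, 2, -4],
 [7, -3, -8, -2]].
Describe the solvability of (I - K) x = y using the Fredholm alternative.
(I - K) is invertible (det(I - K) = -40 ≠ 0), so for every y in C^4 the equation (I - K) x = y has a unique solution.

K has rank 2 and factors as K = U V^T = u1 v1^T + u2 v2^T with u1 = (3, 0, 2, 1), v1 = (1, 0, -2, -2), u2 = (-2, 0, 3, -3), v2 = (-2, 1, 2, 0) (multiplying out reproduces the displayed K). The nonzero eigenvalues of U V^T coincide with those of the 2 x 2 matrix G = V^T U = [[v1·u1, v1·u2], [v2·u1, v2·u2]] = [[-3, -2], [-2, 10]], and by the Sylvester determinant identity det(I_4 - U V^T) = det(I_2 - V^T U) = det([[4, 2], [2, -9]]) = (4)(-9) - (2)(2) = -40. (Direct check: I - K =
[[-6, 2, 10, 6],
 [0, 1, 0, 0],
 [4, -3, -1, 4],
 [-7, 3, 8, 3]]
has determinant -40.) The finite-dimensional Fredholm alternative says: either (I - K) is invertible, or ker(I - K) ≠ {0} and then range(I - K) = ker((I - K)^*)^⊥, with dim ker(I - K) = dim ker((I - K)^*). Since det(I - K) ≠ 0, 1 is not an eigenvalue of K and ker(I - K) = {0}, so we are in the first case: for every y there is a unique x = (I - K)^(-1) y. (Explicitly, by the Woodbury identity, (I - U V^T)^(-1) = I + U (I_2 - G)^(-1) V^T.)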